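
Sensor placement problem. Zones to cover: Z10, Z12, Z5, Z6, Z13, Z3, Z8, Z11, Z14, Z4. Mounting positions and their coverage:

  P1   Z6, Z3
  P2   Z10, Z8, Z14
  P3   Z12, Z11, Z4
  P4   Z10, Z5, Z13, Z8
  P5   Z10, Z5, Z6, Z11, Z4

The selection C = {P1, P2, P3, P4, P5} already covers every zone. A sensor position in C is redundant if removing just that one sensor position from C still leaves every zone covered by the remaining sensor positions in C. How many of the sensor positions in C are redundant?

1

Drop P1: Z3 uncovered — not redundant.
Drop P2: Z14 uncovered — not redundant.
Drop P3: Z12 uncovered — not redundant.
Drop P4: Z13 uncovered — not redundant.
Drop P5: the rest still cover every zone — redundant.
1 redundant: P5.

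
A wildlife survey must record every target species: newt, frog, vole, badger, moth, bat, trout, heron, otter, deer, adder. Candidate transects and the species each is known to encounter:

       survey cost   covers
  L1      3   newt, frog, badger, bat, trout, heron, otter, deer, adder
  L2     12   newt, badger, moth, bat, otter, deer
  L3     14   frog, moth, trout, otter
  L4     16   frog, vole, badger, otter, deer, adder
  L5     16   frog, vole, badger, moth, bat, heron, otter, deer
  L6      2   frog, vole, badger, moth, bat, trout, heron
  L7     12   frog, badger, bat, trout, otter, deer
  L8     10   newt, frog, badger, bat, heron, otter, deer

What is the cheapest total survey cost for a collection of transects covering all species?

L1, L6 cover every species at survey cost 3 + 2 = 5.
Any cover uses at least 2 transects; among all covering selections none totals below 5.

5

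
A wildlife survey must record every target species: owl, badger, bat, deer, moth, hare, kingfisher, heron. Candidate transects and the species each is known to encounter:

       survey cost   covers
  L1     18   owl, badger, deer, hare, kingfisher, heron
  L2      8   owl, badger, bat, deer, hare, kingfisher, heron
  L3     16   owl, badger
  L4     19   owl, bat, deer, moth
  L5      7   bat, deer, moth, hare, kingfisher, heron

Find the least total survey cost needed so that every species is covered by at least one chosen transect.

15

L2, L5 cover every species at survey cost 8 + 7 = 15.
Any cover uses at least 2 transects; among all covering selections none totals below 15.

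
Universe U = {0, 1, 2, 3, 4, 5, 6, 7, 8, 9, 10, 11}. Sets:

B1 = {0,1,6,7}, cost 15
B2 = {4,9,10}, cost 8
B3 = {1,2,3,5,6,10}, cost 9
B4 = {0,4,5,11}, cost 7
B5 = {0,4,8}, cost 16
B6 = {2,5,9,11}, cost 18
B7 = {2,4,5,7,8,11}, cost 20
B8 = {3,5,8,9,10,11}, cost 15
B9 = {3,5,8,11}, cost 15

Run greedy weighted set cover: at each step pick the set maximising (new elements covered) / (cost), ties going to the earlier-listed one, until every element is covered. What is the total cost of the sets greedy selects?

Pick 1: B3 adds 6 new (1, 2, 3, 5, 6, 10) at cost 9 (ratio 6/9).
Pick 2: B4 adds 3 new (0, 4, 11) at cost 7 (ratio 3/7).
Pick 3: B8 adds 2 new (8, 9) at cost 15 (ratio 2/15).
Pick 4: B1 adds 1 new (7) at cost 15 (ratio 1/15).
Greedy total cost: 9 + 7 + 15 + 15 = 46. (The true optimum is 44, so greedy overshoots here.)

46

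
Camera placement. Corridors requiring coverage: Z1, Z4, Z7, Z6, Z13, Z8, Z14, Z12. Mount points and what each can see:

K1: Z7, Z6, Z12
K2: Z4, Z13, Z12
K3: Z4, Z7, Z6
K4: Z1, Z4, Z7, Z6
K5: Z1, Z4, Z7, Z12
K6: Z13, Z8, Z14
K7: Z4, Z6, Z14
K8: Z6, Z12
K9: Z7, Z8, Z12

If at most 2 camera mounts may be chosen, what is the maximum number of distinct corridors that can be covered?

Choosing K4, K6 covers {Z1, Z4, Z7, Z6, Z13, Z8, Z14} — 7 corridors.
No choice of 2 camera mounts does better; here Z12 is left uncovered.

7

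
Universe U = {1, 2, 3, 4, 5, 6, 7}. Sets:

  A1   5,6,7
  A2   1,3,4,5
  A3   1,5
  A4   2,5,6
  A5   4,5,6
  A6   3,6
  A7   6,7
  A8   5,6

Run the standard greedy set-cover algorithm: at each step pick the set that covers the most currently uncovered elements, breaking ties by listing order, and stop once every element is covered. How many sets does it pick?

Pick 1: A2 covers 4 new elements (1, 3, 4, 5).
Pick 2: A1 covers 2 new elements (6, 7).
Pick 3: A4 covers 1 new elements (2).
Greedy uses 3 sets.

3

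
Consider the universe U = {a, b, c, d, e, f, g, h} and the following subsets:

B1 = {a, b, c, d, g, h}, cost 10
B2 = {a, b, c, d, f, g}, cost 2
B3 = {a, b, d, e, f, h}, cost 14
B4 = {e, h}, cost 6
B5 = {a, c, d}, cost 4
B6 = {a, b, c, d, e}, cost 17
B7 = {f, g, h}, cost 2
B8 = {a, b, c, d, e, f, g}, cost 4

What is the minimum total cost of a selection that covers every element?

6

B7, B8 cover every element at cost 2 + 4 = 6.
Any cover uses at least 2 sets; among all covering selections none totals below 6.
Greedy by coverage-per-cost would pick B2, B7, B8 for 8 — worse than the optimum 6.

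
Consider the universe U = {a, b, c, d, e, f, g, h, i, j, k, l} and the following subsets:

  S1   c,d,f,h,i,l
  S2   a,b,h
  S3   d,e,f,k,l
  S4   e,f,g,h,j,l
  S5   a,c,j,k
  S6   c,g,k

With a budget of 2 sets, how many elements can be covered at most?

9

Choosing S1, S4 covers {c, d, e, f, g, h, i, j, l} — 9 elements.
No choice of 2 sets does better; here a, b, k are left uncovered.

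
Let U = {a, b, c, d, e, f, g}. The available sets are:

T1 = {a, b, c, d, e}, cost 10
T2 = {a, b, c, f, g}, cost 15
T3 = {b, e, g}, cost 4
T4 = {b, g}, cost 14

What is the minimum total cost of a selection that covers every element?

25

T1, T2 cover every element at cost 10 + 15 = 25.
Any cover uses at least 2 sets; among all covering selections none totals below 25.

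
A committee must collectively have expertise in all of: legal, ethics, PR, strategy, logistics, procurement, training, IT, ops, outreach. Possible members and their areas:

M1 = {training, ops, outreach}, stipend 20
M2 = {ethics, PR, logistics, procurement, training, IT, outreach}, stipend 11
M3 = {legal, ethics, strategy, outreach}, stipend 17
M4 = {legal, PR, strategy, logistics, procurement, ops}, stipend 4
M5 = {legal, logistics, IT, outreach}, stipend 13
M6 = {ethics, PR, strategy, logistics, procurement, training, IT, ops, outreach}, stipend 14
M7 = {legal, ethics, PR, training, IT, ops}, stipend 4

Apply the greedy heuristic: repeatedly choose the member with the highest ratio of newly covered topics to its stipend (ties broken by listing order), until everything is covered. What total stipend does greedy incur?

Pick 1: M4 adds 6 new (legal, PR, strategy, logistics, procurement, ops) at stipend 4 (ratio 6/4).
Pick 2: M7 adds 3 new (ethics, training, IT) at stipend 4 (ratio 3/4).
Pick 3: M2 adds 1 new (outreach) at stipend 11 (ratio 1/11).
Greedy total stipend: 4 + 4 + 11 = 19. (The true optimum is 15, so greedy overshoots here.)

19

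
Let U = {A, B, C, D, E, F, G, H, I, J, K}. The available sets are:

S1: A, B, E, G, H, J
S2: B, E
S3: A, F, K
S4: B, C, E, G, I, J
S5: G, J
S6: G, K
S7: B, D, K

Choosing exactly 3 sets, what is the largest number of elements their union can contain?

Choosing S1, S3, S4 covers {A, B, C, E, F, G, H, I, J, K} — 10 elements.
No choice of 3 sets does better; here D is left uncovered.

10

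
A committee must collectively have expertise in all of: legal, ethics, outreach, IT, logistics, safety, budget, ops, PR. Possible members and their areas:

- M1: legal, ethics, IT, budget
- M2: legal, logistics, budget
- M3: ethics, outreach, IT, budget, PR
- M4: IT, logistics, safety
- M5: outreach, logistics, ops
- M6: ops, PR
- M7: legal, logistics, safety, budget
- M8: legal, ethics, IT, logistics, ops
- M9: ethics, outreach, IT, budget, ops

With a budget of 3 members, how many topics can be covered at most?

Choosing M3, M4, M8 covers {legal, ethics, outreach, IT, logistics, safety, budget, ops, PR} — 9 topics.
That is all 9 topics.

9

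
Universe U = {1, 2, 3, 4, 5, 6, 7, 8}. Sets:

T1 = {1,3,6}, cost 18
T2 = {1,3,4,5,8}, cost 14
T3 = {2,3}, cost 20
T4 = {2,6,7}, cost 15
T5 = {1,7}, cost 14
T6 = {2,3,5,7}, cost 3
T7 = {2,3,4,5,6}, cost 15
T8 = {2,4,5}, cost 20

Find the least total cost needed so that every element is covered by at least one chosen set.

T2, T4 cover every element at cost 14 + 15 = 29.
Any cover uses at least 2 sets; among all covering selections none totals below 29.
Greedy by coverage-per-cost would pick T6, T2, T4 for 32 — worse than the optimum 29.

29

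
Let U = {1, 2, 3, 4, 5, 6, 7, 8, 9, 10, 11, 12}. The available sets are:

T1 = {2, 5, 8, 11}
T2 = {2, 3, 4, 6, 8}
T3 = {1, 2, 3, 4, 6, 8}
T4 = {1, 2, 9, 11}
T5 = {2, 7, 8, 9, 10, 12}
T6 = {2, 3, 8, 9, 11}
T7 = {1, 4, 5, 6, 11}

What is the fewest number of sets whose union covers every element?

T1, T3, T5 together cover {1, 2, 3, 4, 5, 6, 7, 8, 9, 10, 11, 12} — every element.
No 2 of the 7 sets cover everything (all 21 pairs fall short), so 3 is minimum.

3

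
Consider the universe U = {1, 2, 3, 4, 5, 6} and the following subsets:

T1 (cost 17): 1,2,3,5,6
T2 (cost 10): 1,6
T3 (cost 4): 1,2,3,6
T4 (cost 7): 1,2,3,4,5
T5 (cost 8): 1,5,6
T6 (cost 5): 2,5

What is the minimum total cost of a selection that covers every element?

11

T3, T4 cover every element at cost 4 + 7 = 11.
Any cover uses at least 2 sets; among all covering selections none totals below 11.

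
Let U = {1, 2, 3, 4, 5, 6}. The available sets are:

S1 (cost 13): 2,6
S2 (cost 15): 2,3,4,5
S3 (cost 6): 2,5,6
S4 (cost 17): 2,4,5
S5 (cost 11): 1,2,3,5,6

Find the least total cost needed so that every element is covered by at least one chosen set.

S2, S5 cover every element at cost 15 + 11 = 26.
Any cover uses at least 2 sets; among all covering selections none totals below 26.
Greedy by coverage-per-cost would pick S3, S5, S2 for 32 — worse than the optimum 26.

26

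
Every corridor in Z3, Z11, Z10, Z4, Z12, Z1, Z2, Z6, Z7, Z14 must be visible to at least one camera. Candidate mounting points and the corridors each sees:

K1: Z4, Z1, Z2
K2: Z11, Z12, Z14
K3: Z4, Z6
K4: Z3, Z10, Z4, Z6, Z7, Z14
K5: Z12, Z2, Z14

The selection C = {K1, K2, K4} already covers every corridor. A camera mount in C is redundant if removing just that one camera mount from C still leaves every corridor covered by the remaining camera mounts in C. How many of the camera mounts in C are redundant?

0

Drop K1: Z1, Z2 uncovered — not redundant.
Drop K2: Z11, Z12 uncovered — not redundant.
Drop K4: Z3, Z10, Z6, Z7 uncovered — not redundant.
None of the camera mounts in C is redundant.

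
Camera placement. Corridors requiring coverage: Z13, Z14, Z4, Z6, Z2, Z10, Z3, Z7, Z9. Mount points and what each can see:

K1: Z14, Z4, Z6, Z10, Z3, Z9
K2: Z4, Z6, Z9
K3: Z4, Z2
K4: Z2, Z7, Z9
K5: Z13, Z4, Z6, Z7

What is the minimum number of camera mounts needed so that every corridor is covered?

3

K1, K3, K5 together cover {Z13, Z14, Z4, Z6, Z2, Z10, Z3, Z7, Z9} — every corridor.
No 2 of the 5 camera mounts cover everything (all 10 pairs fall short), so 3 is minimum.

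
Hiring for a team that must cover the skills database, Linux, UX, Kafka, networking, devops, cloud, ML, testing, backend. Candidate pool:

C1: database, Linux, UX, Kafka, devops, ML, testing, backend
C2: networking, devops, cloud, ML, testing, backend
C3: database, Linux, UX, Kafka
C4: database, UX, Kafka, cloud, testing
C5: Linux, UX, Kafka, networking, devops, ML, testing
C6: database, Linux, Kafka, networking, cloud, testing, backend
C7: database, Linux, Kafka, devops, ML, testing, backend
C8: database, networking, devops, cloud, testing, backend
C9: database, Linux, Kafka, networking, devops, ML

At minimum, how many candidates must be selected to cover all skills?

2

C1, C2 together cover {database, Linux, UX, Kafka, networking, devops, cloud, ML, testing, backend} — every skill.
No single candidate contains all 10 skills, so 2 is optimal.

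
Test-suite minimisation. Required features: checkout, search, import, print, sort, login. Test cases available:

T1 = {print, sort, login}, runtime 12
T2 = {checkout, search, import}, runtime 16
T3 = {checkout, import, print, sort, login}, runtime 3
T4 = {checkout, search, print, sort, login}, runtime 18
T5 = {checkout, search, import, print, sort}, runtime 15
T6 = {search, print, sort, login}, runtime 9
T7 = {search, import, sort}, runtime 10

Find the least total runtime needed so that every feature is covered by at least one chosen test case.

12

T3, T6 cover every feature at runtime 3 + 9 = 12.
Any cover uses at least 2 test cases; among all covering selections none totals below 12.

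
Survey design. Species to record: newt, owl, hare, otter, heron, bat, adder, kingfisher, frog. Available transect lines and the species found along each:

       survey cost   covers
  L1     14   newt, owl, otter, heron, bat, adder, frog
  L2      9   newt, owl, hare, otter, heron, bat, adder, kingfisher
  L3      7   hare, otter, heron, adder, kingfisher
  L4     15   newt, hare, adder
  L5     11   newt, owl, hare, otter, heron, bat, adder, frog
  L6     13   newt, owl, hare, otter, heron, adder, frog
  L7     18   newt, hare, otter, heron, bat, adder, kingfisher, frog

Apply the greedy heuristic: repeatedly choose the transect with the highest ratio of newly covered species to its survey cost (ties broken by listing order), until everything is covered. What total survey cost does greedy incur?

20

Pick 1: L2 adds 8 new (newt, owl, hare, otter, heron, bat, adder, kingfisher) at survey cost 9 (ratio 8/9).
Pick 2: L5 adds 1 new (frog) at survey cost 11 (ratio 1/11).
Greedy total survey cost: 9 + 11 = 20. (The true optimum is 18, so greedy overshoots here.)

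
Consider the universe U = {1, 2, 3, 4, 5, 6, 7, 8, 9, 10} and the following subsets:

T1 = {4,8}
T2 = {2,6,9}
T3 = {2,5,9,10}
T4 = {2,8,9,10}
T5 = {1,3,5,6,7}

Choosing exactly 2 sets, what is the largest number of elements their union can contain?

9

Choosing T4, T5 covers {1, 2, 3, 5, 6, 7, 8, 9, 10} — 9 elements.
No choice of 2 sets does better; here 4 is left uncovered.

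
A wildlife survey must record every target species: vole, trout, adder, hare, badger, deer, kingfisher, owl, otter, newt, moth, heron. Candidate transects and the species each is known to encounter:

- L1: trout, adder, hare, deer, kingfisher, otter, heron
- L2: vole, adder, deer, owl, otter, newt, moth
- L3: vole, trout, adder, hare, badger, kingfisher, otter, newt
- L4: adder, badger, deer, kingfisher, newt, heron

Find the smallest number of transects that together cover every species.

L1, L2, L3 together cover {vole, trout, adder, hare, badger, deer, kingfisher, owl, otter, newt, moth, heron} — every species.
No 2 of the 4 transects cover everything (all 6 pairs fall short), so 3 is minimum.

3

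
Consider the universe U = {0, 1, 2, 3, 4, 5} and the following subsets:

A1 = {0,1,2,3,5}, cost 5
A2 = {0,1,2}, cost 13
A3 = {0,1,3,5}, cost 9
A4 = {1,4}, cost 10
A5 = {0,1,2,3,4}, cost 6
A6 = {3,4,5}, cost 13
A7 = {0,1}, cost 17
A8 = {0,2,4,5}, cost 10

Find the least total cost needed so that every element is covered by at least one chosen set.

11

A1, A5 cover every element at cost 5 + 6 = 11.
Any cover uses at least 2 sets; among all covering selections none totals below 11.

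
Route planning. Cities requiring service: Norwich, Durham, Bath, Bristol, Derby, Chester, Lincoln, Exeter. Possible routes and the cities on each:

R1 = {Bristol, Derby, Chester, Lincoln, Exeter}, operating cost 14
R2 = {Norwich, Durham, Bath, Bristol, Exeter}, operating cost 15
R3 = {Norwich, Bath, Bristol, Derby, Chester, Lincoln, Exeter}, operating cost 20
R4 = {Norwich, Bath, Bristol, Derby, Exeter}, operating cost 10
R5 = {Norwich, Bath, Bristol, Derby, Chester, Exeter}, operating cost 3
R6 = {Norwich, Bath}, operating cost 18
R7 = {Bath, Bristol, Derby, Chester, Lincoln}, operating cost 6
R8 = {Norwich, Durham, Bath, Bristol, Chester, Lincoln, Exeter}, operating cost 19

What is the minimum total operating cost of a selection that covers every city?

21

R2, R7 cover every city at operating cost 15 + 6 = 21.
Any cover uses at least 2 routes; among all covering selections none totals below 21.
Greedy by coverage-per-operating cost would pick R5, R7, R2 for 24 — worse than the optimum 21.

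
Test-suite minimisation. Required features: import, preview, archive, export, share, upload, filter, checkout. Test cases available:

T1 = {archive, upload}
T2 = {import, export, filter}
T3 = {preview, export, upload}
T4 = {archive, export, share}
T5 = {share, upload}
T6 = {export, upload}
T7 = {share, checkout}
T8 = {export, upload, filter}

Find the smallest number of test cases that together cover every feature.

T1, T2, T3, T7 together cover {import, preview, archive, export, share, upload, filter, checkout} — every feature.
No 3 of the 8 test cases cover everything (all 56 triples fall short), so 4 is minimum.

4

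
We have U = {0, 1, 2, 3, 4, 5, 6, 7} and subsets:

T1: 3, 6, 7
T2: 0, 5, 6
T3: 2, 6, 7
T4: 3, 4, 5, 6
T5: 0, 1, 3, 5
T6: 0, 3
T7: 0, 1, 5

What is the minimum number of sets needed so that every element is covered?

3

T3, T4, T5 together cover {0, 1, 2, 3, 4, 5, 6, 7} — every element.
No 2 of the 7 sets cover everything (all 21 pairs fall short), so 3 is minimum.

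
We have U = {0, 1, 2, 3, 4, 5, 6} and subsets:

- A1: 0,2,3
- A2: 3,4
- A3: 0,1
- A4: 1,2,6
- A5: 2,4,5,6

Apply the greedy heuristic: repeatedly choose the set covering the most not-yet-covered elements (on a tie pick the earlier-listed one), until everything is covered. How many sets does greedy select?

3

Pick 1: A5 covers 4 new elements (2, 4, 5, 6).
Pick 2: A1 covers 2 new elements (0, 3).
Pick 3: A3 covers 1 new elements (1).
Greedy uses 3 sets.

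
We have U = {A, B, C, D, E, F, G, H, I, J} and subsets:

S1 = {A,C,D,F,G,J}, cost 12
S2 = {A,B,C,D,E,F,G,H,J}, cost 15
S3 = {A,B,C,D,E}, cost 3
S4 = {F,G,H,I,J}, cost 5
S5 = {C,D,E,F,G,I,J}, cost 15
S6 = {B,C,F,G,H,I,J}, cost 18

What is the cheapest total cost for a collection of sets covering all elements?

8

S3, S4 cover every element at cost 3 + 5 = 8.
Any cover uses at least 2 sets; among all covering selections none totals below 8.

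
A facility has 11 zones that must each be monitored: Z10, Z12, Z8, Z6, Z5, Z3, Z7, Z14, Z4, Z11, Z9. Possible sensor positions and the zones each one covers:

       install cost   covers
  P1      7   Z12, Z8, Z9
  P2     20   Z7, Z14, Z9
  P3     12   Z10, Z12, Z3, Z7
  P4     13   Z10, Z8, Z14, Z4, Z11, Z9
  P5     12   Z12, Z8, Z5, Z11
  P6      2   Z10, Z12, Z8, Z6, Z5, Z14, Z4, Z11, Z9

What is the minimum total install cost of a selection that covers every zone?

14

P3, P6 cover every zone at install cost 12 + 2 = 14.
Any cover uses at least 2 sensor positions; among all covering selections none totals below 14.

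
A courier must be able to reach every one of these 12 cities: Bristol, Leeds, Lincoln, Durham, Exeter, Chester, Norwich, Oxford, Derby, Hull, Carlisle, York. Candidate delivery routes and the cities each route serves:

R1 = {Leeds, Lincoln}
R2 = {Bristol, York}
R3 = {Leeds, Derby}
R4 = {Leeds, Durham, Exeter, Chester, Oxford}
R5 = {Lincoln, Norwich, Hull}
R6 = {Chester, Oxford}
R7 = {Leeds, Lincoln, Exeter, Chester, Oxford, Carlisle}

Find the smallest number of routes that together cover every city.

5

R2, R3, R4, R5, R7 together cover {Bristol, Leeds, Lincoln, Durham, Exeter, Chester, Norwich, Oxford, Derby, Hull, Carlisle, York} — every city.
No 4 of the 7 routes cover everything (all 35 size-4 selections fall short), so 5 is minimum.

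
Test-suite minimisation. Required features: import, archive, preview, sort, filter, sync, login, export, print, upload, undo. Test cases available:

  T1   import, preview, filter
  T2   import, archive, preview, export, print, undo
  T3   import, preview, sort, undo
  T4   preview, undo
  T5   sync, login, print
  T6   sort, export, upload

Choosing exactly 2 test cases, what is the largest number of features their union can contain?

Choosing T2, T5 covers {import, archive, preview, sync, login, export, print, undo} — 8 features.
No choice of 2 test cases does better; here sort, filter, upload are left uncovered.

8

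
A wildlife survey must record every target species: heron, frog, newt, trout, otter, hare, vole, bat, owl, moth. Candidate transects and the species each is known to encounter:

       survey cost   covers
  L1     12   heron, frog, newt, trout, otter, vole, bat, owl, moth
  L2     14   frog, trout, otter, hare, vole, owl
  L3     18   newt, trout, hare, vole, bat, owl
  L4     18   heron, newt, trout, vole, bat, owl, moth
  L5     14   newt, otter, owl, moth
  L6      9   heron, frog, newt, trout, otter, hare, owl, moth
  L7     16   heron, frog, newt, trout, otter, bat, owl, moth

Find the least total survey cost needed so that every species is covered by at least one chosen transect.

L1, L6 cover every species at survey cost 12 + 9 = 21.
Any cover uses at least 2 transects; among all covering selections none totals below 21.

21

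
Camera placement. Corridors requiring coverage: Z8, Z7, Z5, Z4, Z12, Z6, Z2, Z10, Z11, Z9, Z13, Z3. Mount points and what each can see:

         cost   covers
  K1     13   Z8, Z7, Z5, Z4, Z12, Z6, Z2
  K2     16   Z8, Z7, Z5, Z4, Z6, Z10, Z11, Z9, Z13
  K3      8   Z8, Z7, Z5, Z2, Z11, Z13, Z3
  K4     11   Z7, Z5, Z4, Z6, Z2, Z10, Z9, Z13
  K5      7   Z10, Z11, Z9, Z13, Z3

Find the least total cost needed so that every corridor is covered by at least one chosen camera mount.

K1, K5 cover every corridor at cost 13 + 7 = 20.
Any cover uses at least 2 camera mounts; among all covering selections none totals below 20.

20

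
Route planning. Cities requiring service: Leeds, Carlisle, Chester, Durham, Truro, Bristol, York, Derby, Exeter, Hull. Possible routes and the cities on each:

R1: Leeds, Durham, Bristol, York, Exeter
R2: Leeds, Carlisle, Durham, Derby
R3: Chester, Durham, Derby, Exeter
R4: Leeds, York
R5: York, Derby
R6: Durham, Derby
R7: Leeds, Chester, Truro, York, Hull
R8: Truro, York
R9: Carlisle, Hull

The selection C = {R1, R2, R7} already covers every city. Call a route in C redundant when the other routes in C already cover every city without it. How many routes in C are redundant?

Drop R1: Bristol, Exeter uncovered — not redundant.
Drop R2: Carlisle, Derby uncovered — not redundant.
Drop R7: Chester, Truro, Hull uncovered — not redundant.
None of the routes in C is redundant.

0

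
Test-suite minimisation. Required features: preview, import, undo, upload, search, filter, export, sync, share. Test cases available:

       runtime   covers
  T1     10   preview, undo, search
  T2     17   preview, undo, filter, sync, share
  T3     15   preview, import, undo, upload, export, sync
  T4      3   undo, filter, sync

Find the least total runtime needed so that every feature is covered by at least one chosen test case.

42

T1, T2, T3 cover every feature at runtime 10 + 17 + 15 = 42.
Any cover uses at least 3 test cases; among all covering selections none totals below 42.
Greedy by coverage-per-runtime would pick T4, T3, T1, T2 for 45 — worse than the optimum 42.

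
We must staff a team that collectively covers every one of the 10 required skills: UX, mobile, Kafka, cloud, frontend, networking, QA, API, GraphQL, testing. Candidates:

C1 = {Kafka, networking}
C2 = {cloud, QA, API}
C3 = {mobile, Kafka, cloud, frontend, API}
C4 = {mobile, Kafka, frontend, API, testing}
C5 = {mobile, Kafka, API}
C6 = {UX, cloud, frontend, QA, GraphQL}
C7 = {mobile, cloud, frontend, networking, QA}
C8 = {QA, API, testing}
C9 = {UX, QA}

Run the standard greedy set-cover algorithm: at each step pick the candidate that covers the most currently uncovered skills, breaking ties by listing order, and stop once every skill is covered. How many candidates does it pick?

Pick 1: C3 covers 5 new skills (mobile, Kafka, cloud, frontend, API).
Pick 2: C6 covers 3 new skills (UX, QA, GraphQL).
Pick 3: C1 covers 1 new skills (networking).
Pick 4: C4 covers 1 new skills (testing).
Greedy uses 4 candidates. (The true minimum is 3.)

4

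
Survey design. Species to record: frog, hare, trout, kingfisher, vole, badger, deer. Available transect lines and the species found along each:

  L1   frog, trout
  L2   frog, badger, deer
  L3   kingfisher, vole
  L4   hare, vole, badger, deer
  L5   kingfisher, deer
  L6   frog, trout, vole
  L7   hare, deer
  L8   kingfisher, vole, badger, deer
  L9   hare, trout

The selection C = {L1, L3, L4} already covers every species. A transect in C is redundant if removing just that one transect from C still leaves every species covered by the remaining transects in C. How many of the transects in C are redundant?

0

Drop L1: frog, trout uncovered — not redundant.
Drop L3: kingfisher uncovered — not redundant.
Drop L4: hare, badger, deer uncovered — not redundant.
None of the transects in C is redundant.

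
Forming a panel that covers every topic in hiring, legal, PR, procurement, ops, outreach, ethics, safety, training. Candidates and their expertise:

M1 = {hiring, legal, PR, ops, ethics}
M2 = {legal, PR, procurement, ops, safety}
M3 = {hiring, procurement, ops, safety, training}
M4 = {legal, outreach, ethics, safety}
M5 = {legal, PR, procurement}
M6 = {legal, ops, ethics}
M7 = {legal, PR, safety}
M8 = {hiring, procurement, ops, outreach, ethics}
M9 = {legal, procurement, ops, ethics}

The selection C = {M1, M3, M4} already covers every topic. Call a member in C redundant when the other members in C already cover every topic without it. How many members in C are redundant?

Drop M1: PR uncovered — not redundant.
Drop M3: procurement, training uncovered — not redundant.
Drop M4: outreach uncovered — not redundant.
None of the members in C is redundant.

0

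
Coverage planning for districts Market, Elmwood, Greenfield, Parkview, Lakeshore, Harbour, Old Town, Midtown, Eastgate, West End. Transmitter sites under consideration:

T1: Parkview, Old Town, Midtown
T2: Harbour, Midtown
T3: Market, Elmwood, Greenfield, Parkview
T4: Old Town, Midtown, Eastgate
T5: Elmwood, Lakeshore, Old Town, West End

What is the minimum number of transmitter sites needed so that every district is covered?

T2, T3, T4, T5 together cover {Market, Elmwood, Greenfield, Parkview, Lakeshore, Harbour, Old Town, Midtown, Eastgate, West End} — every district.
No 3 of the 5 transmitter sites cover everything (all 10 triples fall short), so 4 is minimum.

4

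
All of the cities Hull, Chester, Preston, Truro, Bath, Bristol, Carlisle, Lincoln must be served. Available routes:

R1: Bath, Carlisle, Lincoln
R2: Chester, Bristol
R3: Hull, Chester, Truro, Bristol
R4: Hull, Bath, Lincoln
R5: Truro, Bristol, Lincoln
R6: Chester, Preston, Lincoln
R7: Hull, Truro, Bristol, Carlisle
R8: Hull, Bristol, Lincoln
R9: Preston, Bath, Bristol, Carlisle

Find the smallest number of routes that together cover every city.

R1, R3, R6 together cover {Hull, Chester, Preston, Truro, Bath, Bristol, Carlisle, Lincoln} — every city.
No 2 of the 9 routes cover everything (all 36 pairs fall short), so 3 is minimum.

3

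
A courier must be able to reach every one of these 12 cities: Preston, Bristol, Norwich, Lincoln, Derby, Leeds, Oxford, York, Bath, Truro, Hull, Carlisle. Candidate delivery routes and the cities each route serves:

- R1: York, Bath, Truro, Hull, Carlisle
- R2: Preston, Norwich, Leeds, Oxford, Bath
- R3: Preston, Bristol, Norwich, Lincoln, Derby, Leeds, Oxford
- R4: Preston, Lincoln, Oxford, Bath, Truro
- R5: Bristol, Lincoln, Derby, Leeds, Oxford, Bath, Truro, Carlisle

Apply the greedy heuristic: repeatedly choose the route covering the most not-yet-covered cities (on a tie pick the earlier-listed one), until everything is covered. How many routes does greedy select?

Pick 1: R5 covers 8 new cities (Bristol, Lincoln, Derby, Leeds, Oxford, Bath, Truro, Carlisle).
Pick 2: R1 covers 2 new cities (York, Hull).
Pick 3: R2 covers 2 new cities (Preston, Norwich).
Greedy uses 3 routes. (The true minimum is 2.)

3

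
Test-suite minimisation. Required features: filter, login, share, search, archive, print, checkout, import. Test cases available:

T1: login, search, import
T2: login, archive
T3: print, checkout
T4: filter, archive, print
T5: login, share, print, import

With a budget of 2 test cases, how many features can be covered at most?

Choosing T1, T4 covers {filter, login, search, archive, print, import} — 6 features.
No choice of 2 test cases does better; here share, checkout are left uncovered.

6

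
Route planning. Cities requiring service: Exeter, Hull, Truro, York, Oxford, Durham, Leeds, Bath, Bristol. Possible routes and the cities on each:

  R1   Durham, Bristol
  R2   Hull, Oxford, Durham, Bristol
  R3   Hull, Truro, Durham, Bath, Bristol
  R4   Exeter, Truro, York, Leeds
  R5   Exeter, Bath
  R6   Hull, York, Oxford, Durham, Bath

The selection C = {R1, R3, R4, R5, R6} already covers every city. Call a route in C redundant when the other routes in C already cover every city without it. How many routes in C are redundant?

3

Drop R1: the rest still cover every city — redundant.
Drop R3: the rest still cover every city — redundant.
Drop R4: Leeds uncovered — not redundant.
Drop R5: the rest still cover every city — redundant.
Drop R6: Oxford uncovered — not redundant.
3 redundant: R1, R3, R5.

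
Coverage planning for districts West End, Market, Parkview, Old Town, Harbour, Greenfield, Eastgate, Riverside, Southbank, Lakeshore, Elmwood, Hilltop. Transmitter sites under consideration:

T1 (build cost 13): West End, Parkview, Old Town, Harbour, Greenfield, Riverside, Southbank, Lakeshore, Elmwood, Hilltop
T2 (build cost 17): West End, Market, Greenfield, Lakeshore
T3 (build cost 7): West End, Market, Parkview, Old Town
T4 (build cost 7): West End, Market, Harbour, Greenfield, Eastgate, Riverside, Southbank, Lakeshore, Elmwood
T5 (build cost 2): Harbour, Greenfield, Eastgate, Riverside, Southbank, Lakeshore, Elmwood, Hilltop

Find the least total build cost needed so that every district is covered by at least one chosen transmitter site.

9

T3, T5 cover every district at build cost 7 + 2 = 9.
Any cover uses at least 2 transmitter sites; among all covering selections none totals below 9.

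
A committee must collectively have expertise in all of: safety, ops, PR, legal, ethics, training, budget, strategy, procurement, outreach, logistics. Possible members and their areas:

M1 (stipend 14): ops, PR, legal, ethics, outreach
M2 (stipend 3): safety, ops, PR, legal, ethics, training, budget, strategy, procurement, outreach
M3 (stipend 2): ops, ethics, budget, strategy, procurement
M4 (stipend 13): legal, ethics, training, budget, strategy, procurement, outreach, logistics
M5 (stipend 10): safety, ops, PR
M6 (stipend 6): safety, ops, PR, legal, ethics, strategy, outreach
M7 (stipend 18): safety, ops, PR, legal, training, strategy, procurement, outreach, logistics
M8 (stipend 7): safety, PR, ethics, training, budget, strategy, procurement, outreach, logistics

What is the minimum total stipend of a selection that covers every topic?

10

M2, M8 cover every topic at stipend 3 + 7 = 10.
Any cover uses at least 2 members; among all covering selections none totals below 10.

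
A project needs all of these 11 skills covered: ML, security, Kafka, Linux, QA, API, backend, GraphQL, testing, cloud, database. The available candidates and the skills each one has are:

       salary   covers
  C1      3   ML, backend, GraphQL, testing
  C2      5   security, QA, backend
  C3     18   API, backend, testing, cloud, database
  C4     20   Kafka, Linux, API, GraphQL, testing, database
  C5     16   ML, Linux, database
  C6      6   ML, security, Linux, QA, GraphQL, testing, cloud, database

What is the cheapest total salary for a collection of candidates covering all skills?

29

C1, C4, C6 cover every skill at salary 3 + 20 + 6 = 29.
Any cover uses at least 3 candidates; among all covering selections none totals below 29.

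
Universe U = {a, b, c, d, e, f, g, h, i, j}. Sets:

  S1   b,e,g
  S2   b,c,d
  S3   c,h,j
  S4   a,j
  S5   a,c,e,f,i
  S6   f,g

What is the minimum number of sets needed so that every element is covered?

S1, S2, S3, S5 together cover {a, b, c, d, e, f, g, h, i, j} — every element.
No 3 of the 6 sets cover everything (all 20 triples fall short), so 4 is minimum.

4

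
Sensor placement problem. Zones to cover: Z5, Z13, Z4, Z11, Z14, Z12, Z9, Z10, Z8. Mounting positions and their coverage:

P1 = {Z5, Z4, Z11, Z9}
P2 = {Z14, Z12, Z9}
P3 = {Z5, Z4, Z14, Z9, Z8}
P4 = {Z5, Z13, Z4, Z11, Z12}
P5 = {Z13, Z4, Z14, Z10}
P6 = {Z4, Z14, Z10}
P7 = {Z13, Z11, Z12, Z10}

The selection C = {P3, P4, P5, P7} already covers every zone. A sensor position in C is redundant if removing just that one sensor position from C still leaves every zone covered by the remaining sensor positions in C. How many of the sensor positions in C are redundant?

3

Drop P3: Z9, Z8 uncovered — not redundant.
Drop P4: the rest still cover every zone — redundant.
Drop P5: the rest still cover every zone — redundant.
Drop P7: the rest still cover every zone — redundant.
3 redundant: P4, P5, P7.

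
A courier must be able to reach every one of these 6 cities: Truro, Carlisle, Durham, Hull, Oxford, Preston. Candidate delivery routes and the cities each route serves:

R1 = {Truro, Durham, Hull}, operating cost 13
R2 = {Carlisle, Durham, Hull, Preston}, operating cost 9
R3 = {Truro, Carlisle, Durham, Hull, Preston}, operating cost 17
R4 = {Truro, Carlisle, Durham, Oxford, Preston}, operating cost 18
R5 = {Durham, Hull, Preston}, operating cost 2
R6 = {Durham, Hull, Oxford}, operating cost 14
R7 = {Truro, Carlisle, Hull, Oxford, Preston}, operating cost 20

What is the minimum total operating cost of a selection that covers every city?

20

R4, R5 cover every city at operating cost 18 + 2 = 20.
Any cover uses at least 2 routes; among all covering selections none totals below 20.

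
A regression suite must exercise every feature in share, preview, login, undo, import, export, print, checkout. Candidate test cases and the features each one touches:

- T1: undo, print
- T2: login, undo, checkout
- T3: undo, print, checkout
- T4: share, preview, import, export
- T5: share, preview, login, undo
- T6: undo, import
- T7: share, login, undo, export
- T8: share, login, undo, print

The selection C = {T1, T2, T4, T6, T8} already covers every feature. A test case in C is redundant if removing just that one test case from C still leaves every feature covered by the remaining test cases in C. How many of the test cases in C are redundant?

3

Drop T1: the rest still cover every feature — redundant.
Drop T2: checkout uncovered — not redundant.
Drop T4: preview, export uncovered — not redundant.
Drop T6: the rest still cover every feature — redundant.
Drop T8: the rest still cover every feature — redundant.
3 redundant: T1, T6, T8.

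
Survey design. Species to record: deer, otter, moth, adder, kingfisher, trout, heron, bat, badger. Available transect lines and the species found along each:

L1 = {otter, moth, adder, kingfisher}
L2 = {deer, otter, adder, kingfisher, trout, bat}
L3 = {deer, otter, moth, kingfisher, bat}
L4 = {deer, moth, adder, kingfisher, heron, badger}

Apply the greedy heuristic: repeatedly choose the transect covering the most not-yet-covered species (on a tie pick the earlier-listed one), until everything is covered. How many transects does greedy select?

Pick 1: L2 covers 6 new species (deer, otter, adder, kingfisher, trout, bat).
Pick 2: L4 covers 3 new species (moth, heron, badger).
Greedy uses 2 transects.

2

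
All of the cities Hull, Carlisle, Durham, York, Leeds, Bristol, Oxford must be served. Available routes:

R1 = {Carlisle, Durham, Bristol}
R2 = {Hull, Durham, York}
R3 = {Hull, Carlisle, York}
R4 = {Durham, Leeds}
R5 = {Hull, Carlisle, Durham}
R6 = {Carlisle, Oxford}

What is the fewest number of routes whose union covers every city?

4

R1, R2, R4, R6 together cover {Hull, Carlisle, Durham, York, Leeds, Bristol, Oxford} — every city.
No 3 of the 6 routes cover everything (all 20 triples fall short), so 4 is minimum.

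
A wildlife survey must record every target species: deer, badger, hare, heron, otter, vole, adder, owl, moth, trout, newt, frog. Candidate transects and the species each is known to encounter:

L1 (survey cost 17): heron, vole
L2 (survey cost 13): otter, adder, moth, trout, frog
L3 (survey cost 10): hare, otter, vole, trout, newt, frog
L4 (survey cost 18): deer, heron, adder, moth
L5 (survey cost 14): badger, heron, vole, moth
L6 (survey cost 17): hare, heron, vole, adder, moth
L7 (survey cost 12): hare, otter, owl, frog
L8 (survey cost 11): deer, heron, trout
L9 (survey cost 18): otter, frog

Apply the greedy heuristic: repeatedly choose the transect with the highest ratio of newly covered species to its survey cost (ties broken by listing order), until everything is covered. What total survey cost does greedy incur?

54

Pick 1: L3 adds 6 new (hare, otter, vole, trout, newt, frog) at survey cost 10 (ratio 6/10).
Pick 2: L4 adds 4 new (deer, heron, adder, moth) at survey cost 18 (ratio 4/18).
Pick 3: L7 adds 1 new (owl) at survey cost 12 (ratio 1/12).
Pick 4: L5 adds 1 new (badger) at survey cost 14 (ratio 1/14).
Greedy total survey cost: 10 + 18 + 12 + 14 = 54.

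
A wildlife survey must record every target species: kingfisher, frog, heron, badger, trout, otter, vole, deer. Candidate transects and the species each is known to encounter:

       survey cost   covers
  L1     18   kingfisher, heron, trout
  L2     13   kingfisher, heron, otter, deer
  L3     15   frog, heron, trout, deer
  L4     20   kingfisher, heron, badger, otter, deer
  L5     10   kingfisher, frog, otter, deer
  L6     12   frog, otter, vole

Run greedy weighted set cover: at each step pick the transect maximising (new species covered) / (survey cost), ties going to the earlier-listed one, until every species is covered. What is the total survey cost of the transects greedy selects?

57

Pick 1: L5 adds 4 new (kingfisher, frog, otter, deer) at survey cost 10 (ratio 4/10).
Pick 2: L3 adds 2 new (heron, trout) at survey cost 15 (ratio 2/15).
Pick 3: L6 adds 1 new (vole) at survey cost 12 (ratio 1/12).
Pick 4: L4 adds 1 new (badger) at survey cost 20 (ratio 1/20).
Greedy total survey cost: 10 + 15 + 12 + 20 = 57. (The true optimum is 47, so greedy overshoots here.)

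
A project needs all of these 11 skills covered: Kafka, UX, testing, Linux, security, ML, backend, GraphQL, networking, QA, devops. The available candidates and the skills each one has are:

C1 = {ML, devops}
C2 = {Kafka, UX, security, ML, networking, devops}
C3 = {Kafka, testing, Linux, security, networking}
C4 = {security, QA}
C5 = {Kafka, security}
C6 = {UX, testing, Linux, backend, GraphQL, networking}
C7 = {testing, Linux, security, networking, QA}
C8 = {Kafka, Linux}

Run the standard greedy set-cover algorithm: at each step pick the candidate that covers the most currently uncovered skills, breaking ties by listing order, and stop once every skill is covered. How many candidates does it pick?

Pick 1: C2 covers 6 new skills (Kafka, UX, security, ML, networking, devops).
Pick 2: C6 covers 4 new skills (testing, Linux, backend, GraphQL).
Pick 3: C4 covers 1 new skills (QA).
Greedy uses 3 candidates.

3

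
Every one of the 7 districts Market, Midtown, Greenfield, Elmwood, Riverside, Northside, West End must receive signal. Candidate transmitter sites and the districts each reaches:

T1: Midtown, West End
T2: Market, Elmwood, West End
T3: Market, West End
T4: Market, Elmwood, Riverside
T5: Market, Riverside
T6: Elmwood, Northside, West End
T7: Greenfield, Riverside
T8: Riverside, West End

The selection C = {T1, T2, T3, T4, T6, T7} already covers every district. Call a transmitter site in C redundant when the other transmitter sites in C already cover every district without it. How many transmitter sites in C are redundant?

Drop T1: Midtown uncovered — not redundant.
Drop T2: the rest still cover every district — redundant.
Drop T3: the rest still cover every district — redundant.
Drop T4: the rest still cover every district — redundant.
Drop T6: Northside uncovered — not redundant.
Drop T7: Greenfield uncovered — not redundant.
3 redundant: T2, T3, T4.

3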